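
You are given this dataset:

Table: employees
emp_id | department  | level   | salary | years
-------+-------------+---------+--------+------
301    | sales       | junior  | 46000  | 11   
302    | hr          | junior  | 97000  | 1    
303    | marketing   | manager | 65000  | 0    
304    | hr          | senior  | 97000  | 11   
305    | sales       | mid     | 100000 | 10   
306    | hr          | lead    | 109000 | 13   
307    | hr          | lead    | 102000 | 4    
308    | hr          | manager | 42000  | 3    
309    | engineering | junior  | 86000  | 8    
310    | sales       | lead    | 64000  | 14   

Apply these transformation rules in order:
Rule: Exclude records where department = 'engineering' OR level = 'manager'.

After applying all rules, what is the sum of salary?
615000

Step 1: Find records where department = 'engineering' OR level = 'manager'
Step 2: 3 records match, summing to 193000
Step 3: Original sum: 808000
Step 4: Remaining sum = 808000 - 193000 = 615000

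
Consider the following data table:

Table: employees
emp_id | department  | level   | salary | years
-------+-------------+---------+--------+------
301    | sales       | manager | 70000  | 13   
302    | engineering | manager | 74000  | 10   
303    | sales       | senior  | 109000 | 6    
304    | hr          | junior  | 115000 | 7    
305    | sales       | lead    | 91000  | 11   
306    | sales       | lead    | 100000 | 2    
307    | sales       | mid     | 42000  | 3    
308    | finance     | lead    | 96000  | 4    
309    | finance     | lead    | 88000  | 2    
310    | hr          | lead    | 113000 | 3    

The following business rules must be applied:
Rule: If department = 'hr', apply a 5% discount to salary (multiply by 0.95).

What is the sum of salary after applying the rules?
886600.0

Step 1: Records with department = 'hr' have total salary = 228000
Step 2: Apply multiplier: 228000 × 0.95 = 216600.0
Step 3: Other records total: 670000
Step 4: Final sum = 216600.0 + 670000 = 886600.0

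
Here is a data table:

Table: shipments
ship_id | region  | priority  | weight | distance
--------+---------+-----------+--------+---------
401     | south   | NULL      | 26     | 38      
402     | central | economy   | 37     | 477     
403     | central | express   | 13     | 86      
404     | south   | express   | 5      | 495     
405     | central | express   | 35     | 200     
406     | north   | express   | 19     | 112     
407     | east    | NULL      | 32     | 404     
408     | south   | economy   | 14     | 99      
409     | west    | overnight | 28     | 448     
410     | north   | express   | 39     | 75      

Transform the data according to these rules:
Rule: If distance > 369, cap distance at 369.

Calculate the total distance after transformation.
2086

Step 1: 4 records have distance > 369
Step 2: These records originally summed to 1824
Step 3: After capping: 4 × 369 = 1476
Step 4: Unaffected records sum: 610
Step 5: Final sum = 1476 + 610 = 2086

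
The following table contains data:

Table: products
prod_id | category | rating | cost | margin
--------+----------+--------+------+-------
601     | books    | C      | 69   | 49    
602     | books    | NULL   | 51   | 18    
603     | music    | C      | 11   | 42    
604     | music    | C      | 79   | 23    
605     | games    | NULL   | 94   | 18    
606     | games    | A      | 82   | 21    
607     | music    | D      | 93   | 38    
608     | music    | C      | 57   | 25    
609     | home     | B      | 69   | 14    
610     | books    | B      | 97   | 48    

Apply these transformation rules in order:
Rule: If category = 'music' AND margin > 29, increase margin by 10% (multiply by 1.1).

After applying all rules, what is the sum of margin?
304.0

Step 1: Find records where category = 'music' AND margin > 29
Step 2: 2 records match, summing to 80
Step 3: After multiplier: 80 × 1.1 = 88.0
Step 4: Unaffected records sum: 216
Step 5: Final sum = 88.0 + 216 = 304.0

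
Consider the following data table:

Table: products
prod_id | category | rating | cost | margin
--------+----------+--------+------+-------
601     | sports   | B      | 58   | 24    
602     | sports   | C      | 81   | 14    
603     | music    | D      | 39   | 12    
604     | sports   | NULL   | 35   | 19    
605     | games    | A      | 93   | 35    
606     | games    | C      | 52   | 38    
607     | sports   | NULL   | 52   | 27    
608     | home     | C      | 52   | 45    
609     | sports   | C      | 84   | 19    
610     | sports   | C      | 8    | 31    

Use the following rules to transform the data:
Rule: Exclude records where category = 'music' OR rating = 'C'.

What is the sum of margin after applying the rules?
105

Step 1: Find records where category = 'music' OR rating = 'C'
Step 2: 6 records match, summing to 159
Step 3: Original sum: 264
Step 4: Remaining sum = 264 - 159 = 105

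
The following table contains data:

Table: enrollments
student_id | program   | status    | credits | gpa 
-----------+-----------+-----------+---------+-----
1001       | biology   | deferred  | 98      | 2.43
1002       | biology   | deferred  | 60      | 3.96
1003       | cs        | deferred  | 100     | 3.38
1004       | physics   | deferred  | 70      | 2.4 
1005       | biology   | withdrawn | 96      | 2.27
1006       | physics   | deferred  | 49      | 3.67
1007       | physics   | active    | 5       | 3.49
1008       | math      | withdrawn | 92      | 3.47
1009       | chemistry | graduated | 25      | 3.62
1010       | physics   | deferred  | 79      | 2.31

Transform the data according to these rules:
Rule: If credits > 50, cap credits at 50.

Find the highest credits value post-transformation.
50

Step 1: Original maximum credits = 100
Step 2: Apply cap at 50
Step 3: 7 records had credits > 50 and were capped
Step 4: Maximum after transformation = 50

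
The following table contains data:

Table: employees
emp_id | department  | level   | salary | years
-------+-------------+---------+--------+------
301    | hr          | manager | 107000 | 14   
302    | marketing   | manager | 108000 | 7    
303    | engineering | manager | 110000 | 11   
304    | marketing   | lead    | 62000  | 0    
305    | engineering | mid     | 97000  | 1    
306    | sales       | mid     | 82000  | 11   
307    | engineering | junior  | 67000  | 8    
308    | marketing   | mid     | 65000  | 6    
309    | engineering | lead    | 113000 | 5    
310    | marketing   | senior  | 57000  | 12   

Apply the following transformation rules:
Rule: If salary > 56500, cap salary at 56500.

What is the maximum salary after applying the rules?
56500

Step 1: Original maximum salary = 113000
Step 2: Apply cap at 56500
Step 3: 10 records had salary > 56500 and were capped
Step 4: Maximum after transformation = 56500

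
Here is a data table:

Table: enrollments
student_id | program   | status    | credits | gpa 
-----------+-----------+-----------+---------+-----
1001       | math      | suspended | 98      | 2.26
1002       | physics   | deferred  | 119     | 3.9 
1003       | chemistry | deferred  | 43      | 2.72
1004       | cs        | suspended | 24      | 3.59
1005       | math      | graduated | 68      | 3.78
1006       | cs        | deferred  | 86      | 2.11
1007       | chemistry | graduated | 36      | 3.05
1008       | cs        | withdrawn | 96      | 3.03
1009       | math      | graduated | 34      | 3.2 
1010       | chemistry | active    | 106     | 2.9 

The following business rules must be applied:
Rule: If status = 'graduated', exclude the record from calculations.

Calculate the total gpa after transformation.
20.51

Step 1: Identify records where status = 'graduated'
Step 2: The excluded records sum to 10.03
Step 3: Original total gpa = 30.54
Step 4: Remaining total = 30.54 - 10.03 = 20.51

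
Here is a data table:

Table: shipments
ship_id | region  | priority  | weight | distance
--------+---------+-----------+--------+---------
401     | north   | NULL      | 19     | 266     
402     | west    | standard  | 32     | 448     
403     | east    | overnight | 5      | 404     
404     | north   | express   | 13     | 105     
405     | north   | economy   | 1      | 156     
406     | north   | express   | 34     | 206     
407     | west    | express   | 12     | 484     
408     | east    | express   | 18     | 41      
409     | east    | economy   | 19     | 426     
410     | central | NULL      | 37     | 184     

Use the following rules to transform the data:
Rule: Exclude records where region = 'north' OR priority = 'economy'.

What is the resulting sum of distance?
1561

Step 1: Find records where region = 'north' OR priority = 'economy'
Step 2: 5 records match, summing to 1159
Step 3: Original sum: 2720
Step 4: Remaining sum = 2720 - 1159 = 1561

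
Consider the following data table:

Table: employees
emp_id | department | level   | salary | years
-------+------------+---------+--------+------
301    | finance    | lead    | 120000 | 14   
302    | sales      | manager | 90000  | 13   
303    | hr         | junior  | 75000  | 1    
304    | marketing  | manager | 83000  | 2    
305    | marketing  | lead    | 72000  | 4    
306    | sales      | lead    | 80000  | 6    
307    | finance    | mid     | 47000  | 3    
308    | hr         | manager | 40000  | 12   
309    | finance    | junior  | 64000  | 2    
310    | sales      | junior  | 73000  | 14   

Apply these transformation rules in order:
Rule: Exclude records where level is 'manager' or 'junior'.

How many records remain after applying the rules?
4

Step 1: Count records to exclude
  - 3 (manager) + 3 (junior) = 6 records
Step 2: Total records: 10
Step 3: Remaining = 10 - 6 = 4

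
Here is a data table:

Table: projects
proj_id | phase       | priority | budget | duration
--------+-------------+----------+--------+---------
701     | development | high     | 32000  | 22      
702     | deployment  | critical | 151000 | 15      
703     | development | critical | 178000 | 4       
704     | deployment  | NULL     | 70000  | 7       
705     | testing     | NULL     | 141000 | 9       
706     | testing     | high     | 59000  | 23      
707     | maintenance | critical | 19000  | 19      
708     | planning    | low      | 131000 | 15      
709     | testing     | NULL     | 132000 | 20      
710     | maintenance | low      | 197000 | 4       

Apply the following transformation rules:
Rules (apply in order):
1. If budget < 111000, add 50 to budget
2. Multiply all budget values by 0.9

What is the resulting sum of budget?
999180.0

Step 1: Apply Rule 1 - Add 50 to records with budget < 111000
  - 4 records affected: 180000 + (4 × 50) = 180200
  - Unaffected records: 930000
  - Sum after Rule 1: 1110200
Step 2: Apply Rule 2 - Multiply all by 0.9
  - 1110200 × 0.9 = 999180.0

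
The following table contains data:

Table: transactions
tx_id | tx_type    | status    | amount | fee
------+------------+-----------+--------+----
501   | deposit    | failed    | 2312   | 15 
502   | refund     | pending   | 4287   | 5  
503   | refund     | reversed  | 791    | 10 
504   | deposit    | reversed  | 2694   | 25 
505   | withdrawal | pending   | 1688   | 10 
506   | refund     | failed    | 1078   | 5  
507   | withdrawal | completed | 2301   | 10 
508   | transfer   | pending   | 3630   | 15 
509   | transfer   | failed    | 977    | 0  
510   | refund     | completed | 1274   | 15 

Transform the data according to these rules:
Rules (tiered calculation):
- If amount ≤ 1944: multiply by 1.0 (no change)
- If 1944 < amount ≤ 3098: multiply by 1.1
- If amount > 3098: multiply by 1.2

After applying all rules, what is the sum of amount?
23346.1

Step 1: Tier 1 (amount ≤ 1944): 5 records, sum = 5808 × 1.0 = 5808.0
Step 2: Tier 2 (1944 < amount ≤ 3098): 3 records, sum = 7307 × 1.1 = 8037.7
Step 3: Tier 3 (amount > 3098): 2 records, sum = 7917 × 1.2 = 9500.4
Step 4: Final sum = 5808.0 + 8037.7 + 9500.4 = 23346.1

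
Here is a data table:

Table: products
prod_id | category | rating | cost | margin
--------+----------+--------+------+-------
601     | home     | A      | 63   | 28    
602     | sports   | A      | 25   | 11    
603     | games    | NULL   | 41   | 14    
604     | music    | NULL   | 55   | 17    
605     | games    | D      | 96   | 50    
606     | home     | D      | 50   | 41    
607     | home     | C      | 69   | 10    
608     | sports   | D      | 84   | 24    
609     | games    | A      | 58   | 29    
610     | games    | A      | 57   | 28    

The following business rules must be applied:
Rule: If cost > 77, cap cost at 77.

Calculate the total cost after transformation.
572

Step 1: 2 records have cost > 77
Step 2: These records originally summed to 180
Step 3: After capping: 2 × 77 = 154
Step 4: Unaffected records sum: 418
Step 5: Final sum = 154 + 418 = 572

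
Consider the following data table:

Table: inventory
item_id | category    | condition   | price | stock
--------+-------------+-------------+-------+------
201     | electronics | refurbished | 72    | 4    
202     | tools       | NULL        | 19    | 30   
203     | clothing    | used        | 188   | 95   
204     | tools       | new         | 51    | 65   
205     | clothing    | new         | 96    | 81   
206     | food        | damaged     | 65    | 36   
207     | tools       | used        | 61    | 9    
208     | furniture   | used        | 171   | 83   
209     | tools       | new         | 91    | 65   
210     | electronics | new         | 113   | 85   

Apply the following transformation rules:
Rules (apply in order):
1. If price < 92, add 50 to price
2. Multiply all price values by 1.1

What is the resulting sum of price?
1349.7

Step 1: Apply Rule 1 - Add 50 to records with price < 92
  - 6 records affected: 359 + (6 × 50) = 659
  - Unaffected records: 568
  - Sum after Rule 1: 1227
Step 2: Apply Rule 2 - Multiply all by 1.1
  - 1227 × 1.1 = 1349.7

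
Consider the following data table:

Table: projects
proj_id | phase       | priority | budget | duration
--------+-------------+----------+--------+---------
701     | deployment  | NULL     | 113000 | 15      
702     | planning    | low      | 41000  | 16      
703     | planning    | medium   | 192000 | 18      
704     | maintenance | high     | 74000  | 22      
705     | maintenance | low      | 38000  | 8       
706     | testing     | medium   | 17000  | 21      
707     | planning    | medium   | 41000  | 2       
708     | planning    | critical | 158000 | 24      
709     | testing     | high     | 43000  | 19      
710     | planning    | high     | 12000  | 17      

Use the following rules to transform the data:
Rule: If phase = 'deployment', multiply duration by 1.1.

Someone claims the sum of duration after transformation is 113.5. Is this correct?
No, the correct result is 163.5.

Step 1: Calculate the correct sum after transformation
Step 2: Apply multiplier 1.1 to records where phase = 'deployment'
Step 3: Correct result = 163.5
Step 4: Claimed result = 113.5
Step 5: 163.5 ≠ 113.5
Conclusion: The claimed result is incorrect. The correct answer is 163.5.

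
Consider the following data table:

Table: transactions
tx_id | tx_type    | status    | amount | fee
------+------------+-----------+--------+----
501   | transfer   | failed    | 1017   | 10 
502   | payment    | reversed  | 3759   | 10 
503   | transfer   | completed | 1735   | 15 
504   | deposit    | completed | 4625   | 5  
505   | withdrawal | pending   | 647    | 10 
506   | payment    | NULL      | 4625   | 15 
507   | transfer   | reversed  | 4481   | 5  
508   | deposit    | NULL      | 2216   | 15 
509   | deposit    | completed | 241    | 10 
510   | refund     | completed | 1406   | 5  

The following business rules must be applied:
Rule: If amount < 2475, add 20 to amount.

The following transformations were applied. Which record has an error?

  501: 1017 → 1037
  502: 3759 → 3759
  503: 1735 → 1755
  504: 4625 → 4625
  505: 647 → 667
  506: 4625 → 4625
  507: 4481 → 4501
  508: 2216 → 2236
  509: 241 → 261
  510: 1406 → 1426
Record 507 has an error. The correct transformed value should be 4481, not 4501.

Step 1: Check each record against the rule
Step 2: Record 507 has amount = 4481
Step 3: Since 4481 >= 2475, the bonus should not have been applied
Step 4: Correct value = 4481, but claimed value = 4501
Conclusion: Record 507 has the error.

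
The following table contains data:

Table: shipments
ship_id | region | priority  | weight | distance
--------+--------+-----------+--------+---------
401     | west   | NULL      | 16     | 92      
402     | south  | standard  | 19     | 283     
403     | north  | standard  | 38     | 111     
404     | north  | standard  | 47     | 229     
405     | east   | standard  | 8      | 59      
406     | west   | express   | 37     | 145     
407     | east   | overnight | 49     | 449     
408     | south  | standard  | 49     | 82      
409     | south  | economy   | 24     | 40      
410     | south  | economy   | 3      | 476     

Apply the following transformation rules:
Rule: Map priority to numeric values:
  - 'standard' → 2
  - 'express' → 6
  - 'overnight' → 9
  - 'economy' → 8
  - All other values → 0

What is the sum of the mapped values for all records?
41

Step 1: Apply mapping to each record
Step 2: Count by status:
  'standard': 5 records × 2 = 10
  'express': 1 records × 6 = 6
  'overnight': 1 records × 9 = 9
  'economy': 2 records × 8 = 16
Step 3: Sum all mapped values = 41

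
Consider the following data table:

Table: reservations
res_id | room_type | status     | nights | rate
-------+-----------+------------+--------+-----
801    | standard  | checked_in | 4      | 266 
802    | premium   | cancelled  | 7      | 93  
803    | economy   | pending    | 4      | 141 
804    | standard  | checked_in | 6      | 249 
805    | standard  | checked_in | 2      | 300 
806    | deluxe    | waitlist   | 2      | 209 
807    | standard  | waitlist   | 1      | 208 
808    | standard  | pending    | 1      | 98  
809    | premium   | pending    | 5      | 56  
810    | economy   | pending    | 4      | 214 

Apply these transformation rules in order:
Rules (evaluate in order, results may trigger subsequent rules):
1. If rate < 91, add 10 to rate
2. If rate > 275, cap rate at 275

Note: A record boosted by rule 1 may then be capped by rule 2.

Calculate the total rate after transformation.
1819

Step 1: Apply rule 1 to records with rate < 91
  - 1 records get bonus of 10
  - Of these, 0 records then exceed 275 and get capped
Step 2: Apply rule 2 to records with rate > 275
  - 1 records (original) are capped
Step 3: Calculate final sum = 1819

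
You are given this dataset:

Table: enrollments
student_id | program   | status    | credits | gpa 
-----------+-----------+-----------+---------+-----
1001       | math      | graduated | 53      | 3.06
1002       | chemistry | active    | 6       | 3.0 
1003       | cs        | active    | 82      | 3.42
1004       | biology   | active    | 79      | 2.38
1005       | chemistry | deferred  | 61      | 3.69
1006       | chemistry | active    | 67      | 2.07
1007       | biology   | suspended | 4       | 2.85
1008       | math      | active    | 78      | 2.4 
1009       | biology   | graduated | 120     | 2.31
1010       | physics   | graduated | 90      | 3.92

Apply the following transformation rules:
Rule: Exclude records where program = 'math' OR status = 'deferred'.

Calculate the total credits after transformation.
448

Step 1: Find records where program = 'math' OR status = 'deferred'
Step 2: 3 records match, summing to 192
Step 3: Original sum: 640
Step 4: Remaining sum = 640 - 192 = 448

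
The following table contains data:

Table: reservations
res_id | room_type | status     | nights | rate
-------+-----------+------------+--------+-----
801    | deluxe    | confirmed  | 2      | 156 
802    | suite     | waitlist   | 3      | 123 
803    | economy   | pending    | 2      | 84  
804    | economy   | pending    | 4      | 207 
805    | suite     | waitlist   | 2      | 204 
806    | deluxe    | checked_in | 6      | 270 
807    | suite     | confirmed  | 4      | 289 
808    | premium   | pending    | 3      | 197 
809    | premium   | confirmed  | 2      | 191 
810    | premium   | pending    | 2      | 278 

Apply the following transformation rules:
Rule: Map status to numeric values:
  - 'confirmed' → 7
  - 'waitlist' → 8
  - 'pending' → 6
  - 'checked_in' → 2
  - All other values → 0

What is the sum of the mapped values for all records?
63

Step 1: Apply mapping to each record
Step 2: Count by status:
  'confirmed': 3 records × 7 = 21
  'waitlist': 2 records × 8 = 16
  'pending': 4 records × 6 = 24
  'checked_in': 1 records × 2 = 2
Step 3: Sum all mapped values = 63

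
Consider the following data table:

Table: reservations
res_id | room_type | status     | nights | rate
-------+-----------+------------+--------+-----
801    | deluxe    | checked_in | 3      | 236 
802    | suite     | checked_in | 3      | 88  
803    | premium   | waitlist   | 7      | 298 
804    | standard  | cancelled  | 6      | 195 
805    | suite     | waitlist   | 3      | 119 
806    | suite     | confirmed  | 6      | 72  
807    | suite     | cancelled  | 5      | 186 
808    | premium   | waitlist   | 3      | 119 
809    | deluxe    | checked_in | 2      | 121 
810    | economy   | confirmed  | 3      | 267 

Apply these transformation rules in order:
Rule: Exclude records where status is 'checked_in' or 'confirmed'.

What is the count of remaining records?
5

Step 1: Count records to exclude
  - 3 (checked_in) + 2 (confirmed) = 5 records
Step 2: Total records: 10
Step 3: Remaining = 10 - 5 = 5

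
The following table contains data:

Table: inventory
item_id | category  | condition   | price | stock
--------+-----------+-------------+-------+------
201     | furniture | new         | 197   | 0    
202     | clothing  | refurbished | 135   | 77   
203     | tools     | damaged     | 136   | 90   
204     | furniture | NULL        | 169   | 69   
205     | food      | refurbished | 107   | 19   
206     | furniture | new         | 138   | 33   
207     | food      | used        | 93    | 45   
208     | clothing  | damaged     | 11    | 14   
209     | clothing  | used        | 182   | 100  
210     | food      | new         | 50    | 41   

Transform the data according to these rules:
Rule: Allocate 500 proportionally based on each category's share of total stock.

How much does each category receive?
clothing: 195.7, food: 107.58, furniture: 104.51, tools: 92.21

Step 1: Calculate total stock = 488
Step 2: Calculate each category's proportion:
  clothing: 191/488 = 39.14% → 195.7
  food: 105/488 = 21.52% → 107.58
  furniture: 102/488 = 20.90% → 104.51
  tools: 90/488 = 18.44% → 92.21
Step 3: Verify: sum of allocations ≈ 500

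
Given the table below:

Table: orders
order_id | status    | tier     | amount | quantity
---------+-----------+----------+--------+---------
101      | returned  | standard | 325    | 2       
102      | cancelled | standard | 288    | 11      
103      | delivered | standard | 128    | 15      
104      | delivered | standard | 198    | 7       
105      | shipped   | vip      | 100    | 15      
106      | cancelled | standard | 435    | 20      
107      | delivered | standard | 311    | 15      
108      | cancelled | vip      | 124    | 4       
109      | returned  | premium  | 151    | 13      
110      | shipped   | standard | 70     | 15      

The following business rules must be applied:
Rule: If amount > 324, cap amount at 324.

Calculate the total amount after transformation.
2018

Step 1: 2 records have amount > 324
Step 2: These records originally summed to 760
Step 3: After capping: 2 × 324 = 648
Step 4: Unaffected records sum: 1370
Step 5: Final sum = 648 + 1370 = 2018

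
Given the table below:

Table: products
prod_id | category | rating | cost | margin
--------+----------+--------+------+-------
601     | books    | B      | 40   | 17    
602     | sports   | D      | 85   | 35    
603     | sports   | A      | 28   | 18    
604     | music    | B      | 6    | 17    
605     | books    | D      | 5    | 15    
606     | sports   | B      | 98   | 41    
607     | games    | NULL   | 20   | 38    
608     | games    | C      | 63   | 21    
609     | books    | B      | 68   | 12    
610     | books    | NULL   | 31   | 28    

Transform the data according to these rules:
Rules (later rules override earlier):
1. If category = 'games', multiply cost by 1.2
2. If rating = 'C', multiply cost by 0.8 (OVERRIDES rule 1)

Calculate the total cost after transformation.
435.4

Step 1: Rule 2 takes priority for records with rating = 'C'
  - 1 records: 63 × 0.8 = 50.4
Step 2: Rule 1 applies to remaining records with category = 'games'
  - 1 records: 20 × 1.2 = 24.0
Step 3: Other records unchanged: 361
Step 4: Final sum = 50.4 + 24.0 + 361 = 435.4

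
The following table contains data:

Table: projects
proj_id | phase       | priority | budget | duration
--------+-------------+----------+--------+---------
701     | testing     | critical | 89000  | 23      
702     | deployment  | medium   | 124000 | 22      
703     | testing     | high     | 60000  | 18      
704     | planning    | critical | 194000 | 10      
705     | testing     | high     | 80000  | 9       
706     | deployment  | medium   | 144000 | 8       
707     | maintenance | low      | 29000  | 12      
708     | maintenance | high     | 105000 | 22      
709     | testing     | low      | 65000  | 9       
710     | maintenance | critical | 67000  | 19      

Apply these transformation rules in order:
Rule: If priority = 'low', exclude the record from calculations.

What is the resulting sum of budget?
863000

Step 1: Identify records where priority = 'low'
Step 2: The excluded records sum to 94000
Step 3: Original total budget = 957000
Step 4: Remaining total = 957000 - 94000 = 863000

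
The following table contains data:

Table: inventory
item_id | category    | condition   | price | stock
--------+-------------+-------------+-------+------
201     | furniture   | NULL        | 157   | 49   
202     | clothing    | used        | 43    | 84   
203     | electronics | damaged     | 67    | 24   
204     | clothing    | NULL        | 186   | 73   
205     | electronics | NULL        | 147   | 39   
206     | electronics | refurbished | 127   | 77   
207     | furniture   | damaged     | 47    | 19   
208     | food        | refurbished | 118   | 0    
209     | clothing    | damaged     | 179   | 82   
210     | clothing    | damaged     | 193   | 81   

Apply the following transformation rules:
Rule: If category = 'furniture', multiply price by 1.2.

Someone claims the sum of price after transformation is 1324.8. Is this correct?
No, the correct result is 1304.8.

Step 1: Calculate the correct sum after transformation
Step 2: Apply multiplier 1.2 to records where category = 'furniture'
Step 3: Correct result = 1304.8
Step 4: Claimed result = 1324.8
Step 5: 1304.8 ≠ 1324.8
Conclusion: The claimed result is incorrect. The correct answer is 1304.8.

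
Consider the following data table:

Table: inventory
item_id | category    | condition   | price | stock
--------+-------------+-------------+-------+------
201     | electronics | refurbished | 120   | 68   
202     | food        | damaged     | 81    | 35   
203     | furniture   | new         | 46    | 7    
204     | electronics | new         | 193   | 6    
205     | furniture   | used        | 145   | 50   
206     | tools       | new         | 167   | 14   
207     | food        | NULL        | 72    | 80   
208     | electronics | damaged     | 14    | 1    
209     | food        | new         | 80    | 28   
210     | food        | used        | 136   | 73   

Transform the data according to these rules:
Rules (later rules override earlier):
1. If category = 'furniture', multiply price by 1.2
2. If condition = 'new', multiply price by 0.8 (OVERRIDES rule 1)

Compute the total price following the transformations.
985.8

Step 1: Rule 2 takes priority for records with condition = 'new'
  - 4 records: 486 × 0.8 = 388.8
Step 2: Rule 1 applies to remaining records with category = 'furniture'
  - 1 records: 145 × 1.2 = 174.0
Step 3: Other records unchanged: 423
Step 4: Final sum = 388.8 + 174.0 + 423 = 985.8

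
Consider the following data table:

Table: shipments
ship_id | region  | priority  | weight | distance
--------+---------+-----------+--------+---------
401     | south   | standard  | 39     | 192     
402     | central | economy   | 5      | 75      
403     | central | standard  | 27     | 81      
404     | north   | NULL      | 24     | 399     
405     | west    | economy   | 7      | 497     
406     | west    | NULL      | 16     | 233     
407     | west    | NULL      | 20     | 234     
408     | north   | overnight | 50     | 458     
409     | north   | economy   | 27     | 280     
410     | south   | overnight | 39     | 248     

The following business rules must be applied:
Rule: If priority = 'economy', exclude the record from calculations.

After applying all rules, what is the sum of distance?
1845

Step 1: Identify records where priority = 'economy'
Step 2: The excluded records sum to 852
Step 3: Original total distance = 2697
Step 4: Remaining total = 2697 - 852 = 1845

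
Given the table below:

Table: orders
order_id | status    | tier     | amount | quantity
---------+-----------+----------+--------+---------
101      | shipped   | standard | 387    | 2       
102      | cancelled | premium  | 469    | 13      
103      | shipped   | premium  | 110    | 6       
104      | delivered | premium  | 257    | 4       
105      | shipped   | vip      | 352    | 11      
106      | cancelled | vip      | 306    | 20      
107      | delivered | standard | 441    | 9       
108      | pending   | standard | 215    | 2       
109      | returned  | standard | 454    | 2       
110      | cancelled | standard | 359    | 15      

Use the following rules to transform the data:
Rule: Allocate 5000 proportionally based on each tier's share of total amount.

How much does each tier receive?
premium: 1247.76, standard: 2770.15, vip: 982.09

Step 1: Calculate total amount = 3350
Step 2: Calculate each tier's proportion:
  premium: 836/3350 = 24.96% → 1247.76
  standard: 1856/3350 = 55.40% → 2770.15
  vip: 658/3350 = 19.64% → 982.09
Step 3: Verify: sum of allocations ≈ 5000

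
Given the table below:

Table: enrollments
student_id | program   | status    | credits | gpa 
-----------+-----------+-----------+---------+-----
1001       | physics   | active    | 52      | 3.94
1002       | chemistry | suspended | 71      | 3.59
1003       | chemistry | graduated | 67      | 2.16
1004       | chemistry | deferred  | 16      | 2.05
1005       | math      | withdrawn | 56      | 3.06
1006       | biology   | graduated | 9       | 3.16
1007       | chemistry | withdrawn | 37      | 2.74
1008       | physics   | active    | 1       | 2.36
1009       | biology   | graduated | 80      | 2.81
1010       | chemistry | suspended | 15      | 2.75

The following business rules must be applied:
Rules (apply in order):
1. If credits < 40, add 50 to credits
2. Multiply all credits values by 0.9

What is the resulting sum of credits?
588.6

Step 1: Apply Rule 1 - Add 50 to records with credits < 40
  - 5 records affected: 78 + (5 × 50) = 328
  - Unaffected records: 326
  - Sum after Rule 1: 654
Step 2: Apply Rule 2 - Multiply all by 0.9
  - 654 × 0.9 = 588.6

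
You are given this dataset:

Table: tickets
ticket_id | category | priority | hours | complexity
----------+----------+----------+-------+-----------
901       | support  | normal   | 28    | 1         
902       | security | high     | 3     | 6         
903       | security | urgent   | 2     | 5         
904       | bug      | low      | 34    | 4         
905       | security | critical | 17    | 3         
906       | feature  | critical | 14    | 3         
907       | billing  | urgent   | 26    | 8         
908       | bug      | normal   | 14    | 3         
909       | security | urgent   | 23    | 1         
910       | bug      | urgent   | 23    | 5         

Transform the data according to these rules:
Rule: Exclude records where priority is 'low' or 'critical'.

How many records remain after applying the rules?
7

Step 1: Count records to exclude
  - 1 (low) + 2 (critical) = 3 records
Step 2: Total records: 10
Step 3: Remaining = 10 - 3 = 7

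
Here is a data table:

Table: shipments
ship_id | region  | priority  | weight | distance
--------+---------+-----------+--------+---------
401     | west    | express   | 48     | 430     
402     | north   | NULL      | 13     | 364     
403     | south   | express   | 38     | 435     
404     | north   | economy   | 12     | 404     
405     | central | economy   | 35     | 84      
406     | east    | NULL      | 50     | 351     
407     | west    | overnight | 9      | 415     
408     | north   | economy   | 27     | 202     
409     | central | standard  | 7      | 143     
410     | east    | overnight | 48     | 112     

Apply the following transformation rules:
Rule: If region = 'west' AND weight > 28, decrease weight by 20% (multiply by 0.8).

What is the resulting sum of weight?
277.4

Step 1: Find records where region = 'west' AND weight > 28
Step 2: 1 records match, summing to 48
Step 3: After multiplier: 48 × 0.8 = 38.4
Step 4: Unaffected records sum: 239
Step 5: Final sum = 38.4 + 239 = 277.4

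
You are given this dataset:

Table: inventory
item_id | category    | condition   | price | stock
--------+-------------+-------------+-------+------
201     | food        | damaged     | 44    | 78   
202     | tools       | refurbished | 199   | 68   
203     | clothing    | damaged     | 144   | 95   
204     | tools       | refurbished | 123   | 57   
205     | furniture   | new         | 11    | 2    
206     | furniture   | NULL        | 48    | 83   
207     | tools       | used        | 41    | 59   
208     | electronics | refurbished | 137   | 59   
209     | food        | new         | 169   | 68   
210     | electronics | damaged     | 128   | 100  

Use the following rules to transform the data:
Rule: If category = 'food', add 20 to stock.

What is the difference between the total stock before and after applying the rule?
40

Step 1: Original sum of stock = 669
Step 2: 2 records have category = 'food'
Step 3: Each affected record changes by 20
Step 4: Total change = 2 × 20 = 40
Step 5: New sum = 669 + 40 = 709
Step 6: Difference = |709 - 669| = 40
        (Sum increased by 40)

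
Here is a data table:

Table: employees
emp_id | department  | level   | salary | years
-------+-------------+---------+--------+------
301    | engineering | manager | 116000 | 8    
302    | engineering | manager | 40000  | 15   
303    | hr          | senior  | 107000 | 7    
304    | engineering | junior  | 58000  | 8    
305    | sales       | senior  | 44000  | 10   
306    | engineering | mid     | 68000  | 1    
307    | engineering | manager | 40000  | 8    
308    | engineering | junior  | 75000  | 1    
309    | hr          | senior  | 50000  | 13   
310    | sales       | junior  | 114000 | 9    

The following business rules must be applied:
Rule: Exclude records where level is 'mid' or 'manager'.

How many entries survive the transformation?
6

Step 1: Count records to exclude
  - 1 (mid) + 3 (manager) = 4 records
Step 2: Total records: 10
Step 3: Remaining = 10 - 4 = 6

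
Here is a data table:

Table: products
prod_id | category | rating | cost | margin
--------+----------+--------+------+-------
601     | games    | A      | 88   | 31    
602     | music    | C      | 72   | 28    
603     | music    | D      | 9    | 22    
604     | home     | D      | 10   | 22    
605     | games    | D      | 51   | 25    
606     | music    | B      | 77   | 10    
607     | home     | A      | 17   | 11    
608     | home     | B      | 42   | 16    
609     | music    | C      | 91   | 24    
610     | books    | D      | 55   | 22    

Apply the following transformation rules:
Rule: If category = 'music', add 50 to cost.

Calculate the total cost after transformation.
712

Step 1: Count records where category = 'music': 4
Step 2: Total bonus added: 4 × 50 = 200
Step 3: Original sum of cost: 512
Step 4: Final sum = 512 + 200 = 712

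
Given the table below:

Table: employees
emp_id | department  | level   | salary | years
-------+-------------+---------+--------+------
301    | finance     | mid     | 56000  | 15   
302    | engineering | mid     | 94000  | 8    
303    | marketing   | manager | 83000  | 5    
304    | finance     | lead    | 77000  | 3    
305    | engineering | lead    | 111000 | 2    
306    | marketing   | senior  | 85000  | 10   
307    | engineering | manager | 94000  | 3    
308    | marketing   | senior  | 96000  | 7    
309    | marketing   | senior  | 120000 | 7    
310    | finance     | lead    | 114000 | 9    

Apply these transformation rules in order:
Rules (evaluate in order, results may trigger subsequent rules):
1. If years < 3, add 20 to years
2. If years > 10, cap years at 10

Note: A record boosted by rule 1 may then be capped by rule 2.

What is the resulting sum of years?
72

Step 1: Apply rule 1 to records with years < 3
  - 1 records get bonus of 20
  - Of these, 1 records then exceed 10 and get capped
Step 2: Apply rule 2 to records with years > 10
  - 1 records (original) are capped
Step 3: Calculate final sum = 72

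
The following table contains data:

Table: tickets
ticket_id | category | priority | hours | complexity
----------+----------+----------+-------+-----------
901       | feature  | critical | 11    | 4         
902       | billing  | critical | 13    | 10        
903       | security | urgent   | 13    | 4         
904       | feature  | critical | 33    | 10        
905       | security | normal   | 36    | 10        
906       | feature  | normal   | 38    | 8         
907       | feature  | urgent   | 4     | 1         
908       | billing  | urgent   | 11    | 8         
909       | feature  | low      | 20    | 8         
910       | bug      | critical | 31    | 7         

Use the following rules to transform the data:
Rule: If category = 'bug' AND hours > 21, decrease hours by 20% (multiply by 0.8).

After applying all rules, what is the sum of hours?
203.8

Step 1: Find records where category = 'bug' AND hours > 21
Step 2: 1 records match, summing to 31
Step 3: After multiplier: 31 × 0.8 = 24.8
Step 4: Unaffected records sum: 179
Step 5: Final sum = 24.8 + 179 = 203.8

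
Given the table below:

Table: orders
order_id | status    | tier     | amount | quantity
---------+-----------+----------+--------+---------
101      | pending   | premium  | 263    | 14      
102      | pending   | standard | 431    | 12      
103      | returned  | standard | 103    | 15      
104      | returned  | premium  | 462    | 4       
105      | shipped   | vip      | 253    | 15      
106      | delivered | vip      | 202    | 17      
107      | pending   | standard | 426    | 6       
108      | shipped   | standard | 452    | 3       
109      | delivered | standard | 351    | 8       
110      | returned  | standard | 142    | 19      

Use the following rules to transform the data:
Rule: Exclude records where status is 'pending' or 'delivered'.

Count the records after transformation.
5

Step 1: Count records to exclude
  - 3 (pending) + 2 (delivered) = 5 records
Step 2: Total records: 10
Step 3: Remaining = 10 - 5 = 5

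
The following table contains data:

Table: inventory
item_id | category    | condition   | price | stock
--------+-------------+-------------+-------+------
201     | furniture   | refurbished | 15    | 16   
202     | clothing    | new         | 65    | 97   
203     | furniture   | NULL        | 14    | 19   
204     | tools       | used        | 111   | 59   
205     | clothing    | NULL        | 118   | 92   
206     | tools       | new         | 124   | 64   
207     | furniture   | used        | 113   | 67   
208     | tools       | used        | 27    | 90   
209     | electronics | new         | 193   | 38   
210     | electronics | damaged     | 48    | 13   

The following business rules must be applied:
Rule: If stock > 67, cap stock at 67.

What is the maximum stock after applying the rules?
67

Step 1: Original maximum stock = 97
Step 2: Apply cap at 67
Step 3: 3 records had stock > 67 and were capped
Step 4: Maximum after transformation = 67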